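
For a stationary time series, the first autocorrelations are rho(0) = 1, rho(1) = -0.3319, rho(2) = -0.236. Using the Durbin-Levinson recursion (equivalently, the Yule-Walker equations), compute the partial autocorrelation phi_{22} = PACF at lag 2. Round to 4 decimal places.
\phi_{22} = -0.3890

The PACF at lag k is phi_{kk}, the last component of the solution
to the Yule-Walker system G_k phi = r_k where
  (G_k)_{ij} = rho(|i - j|), (r_k)_i = rho(i), i,j = 1..k.
Equivalently, Durbin-Levinson gives phi_{kk} iteratively:
  phi_{11} = rho(1)
  phi_{kk} = [rho(k) - sum_{j=1..k-1} phi_{k-1,j} rho(k-j)]
            / [1 - sum_{j=1..k-1} phi_{k-1,j} rho(j)],
  phi_{k,j} = phi_{k-1,j} - phi_{kk} phi_{k-1,k-j},  j = 1..k-1.
Step k = 1:
  phi_11 = rho(1) = -0.3319.
Step k = 2:
  phi_22 = [rho(2) - phi_11 rho(1)] / [1 - phi_11 rho(1)] = [-0.236 - (-0.3319)(-0.3319)] / [1 - (-0.3319)(-0.3319)]
         = -0.34615761 / 0.88984239 = -0.389.
Therefore phi_{22} = -0.3890.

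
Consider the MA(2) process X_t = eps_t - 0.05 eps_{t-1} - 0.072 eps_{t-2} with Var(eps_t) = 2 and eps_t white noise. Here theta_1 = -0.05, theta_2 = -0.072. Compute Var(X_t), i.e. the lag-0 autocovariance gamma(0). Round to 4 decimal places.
\gamma(0) = 2.0154

For an MA(q) process X_t = eps_t + sum_i theta_i eps_{t-i} with
Var(eps_t) = sigma^2, the variance is
  gamma(0) = sigma^2 * (1 + sum_i theta_i^2).
  sum_i theta_i^2 = (-0.05)^2 + (-0.072)^2 = 0.0025 + 0.005184 = 0.007684.
  gamma(0) = 2 * (1 + 0.007684) = 2 * 1.007684 = 2.015368, which rounds to 2.0154.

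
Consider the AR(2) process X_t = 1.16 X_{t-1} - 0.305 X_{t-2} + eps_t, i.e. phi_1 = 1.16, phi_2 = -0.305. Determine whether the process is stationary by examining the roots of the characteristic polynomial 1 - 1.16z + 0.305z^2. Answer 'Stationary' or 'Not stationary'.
\text{Stationary}

The AR(p) characteristic polynomial is P(z) = 1 - 1.16z + 0.305z^2.
Stationarity requires all roots to lie outside the unit circle, i.e. |z| > 1 for every root.
Set 1 + (-1.16) z + (0.305) z^2 = 0, i.e. a z^2 + b z + c = 0 with a = 0.305, b = -1.16, c = 1.
Discriminant D = b^2 - 4ac = (-1.16)^2 - 4*(0.305)*1 = 1.3456 - (1.22) = 0.1256.
D >= 0, so the roots are real: z = (-b +/- sqrt(D)) / (2a) = (1.16 +/- 0.354401) / (0.61).
  z_1 = (1.16 + 0.354401) / (0.61) = 2.4826,   |z_1| = 2.4826.
  z_2 = (1.16 - 0.354401) / (0.61) = 1.3207,   |z_2| = 1.3207.
Moduli of all roots: 2.4826, 1.3207.
All moduli strictly greater than 1? Yes.
Verdict: Stationary.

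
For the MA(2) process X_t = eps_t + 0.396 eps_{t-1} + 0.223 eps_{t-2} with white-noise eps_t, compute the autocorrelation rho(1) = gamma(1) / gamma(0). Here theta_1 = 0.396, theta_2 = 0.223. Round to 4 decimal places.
\rho(1) = 0.4014

For an MA(q) process with theta_0 = 1, the autocovariance is
  gamma(k) = sigma^2 * sum_{i=0..q-k} theta_i * theta_{i+k},
and rho(k) = gamma(k) / gamma(0). Sigma^2 cancels.
  numerator   = (1)*(0.396) + (0.396)*(0.223) = 0.484308.
  denominator = (1)^2 + (0.396)^2 + (0.223)^2 = 1.206545.
  rho(1) = 0.484308 / 1.206545 = 0.4014.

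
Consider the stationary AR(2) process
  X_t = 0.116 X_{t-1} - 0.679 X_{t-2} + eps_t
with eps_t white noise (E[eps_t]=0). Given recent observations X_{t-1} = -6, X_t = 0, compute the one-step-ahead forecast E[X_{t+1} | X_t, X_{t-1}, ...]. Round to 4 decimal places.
E[X_{t+1} \mid \mathcal F_t] = 4.0740

For an AR(p) model X_t = c + sum_i phi_i X_{t-i} + eps_t, the
one-step-ahead conditional mean is
  E[X_{t+1} | X_t, ...] = c + sum_i phi_i X_{t+1-i}.
Substitute known values:
  E[X_{t+1} | ...] = (0.116) * (0) + (-0.679) * (-6)
                   = 4.0740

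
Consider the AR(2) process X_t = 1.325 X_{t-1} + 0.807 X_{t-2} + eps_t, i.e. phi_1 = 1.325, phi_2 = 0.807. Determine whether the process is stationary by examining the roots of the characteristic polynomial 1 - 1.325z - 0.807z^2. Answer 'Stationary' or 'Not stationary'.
\text{Not stationary}

The AR(p) characteristic polynomial is P(z) = 1 - 1.325z - 0.807z^2.
Stationarity requires all roots to lie outside the unit circle, i.e. |z| > 1 for every root.
Set 1 + (-1.325) z + (-0.807) z^2 = 0, i.e. a z^2 + b z + c = 0 with a = -0.807, b = -1.325, c = 1.
Discriminant D = b^2 - 4ac = (-1.325)^2 - 4*(-0.807)*1 = 1.755625 - (-3.228) = 4.983625.
D >= 0, so the roots are real: z = (-b +/- sqrt(D)) / (2a) = (1.325 +/- 2.232403) / (-1.614).
  z_1 = (1.325 + 2.232403) / (-1.614) = -2.2041,   |z_1| = 2.2041.
  z_2 = (1.325 - 2.232403) / (-1.614) = 0.5622,   |z_2| = 0.5622.
Moduli of all roots: 2.2041, 0.5622.
All moduli strictly greater than 1? No.
Verdict: Not stationary.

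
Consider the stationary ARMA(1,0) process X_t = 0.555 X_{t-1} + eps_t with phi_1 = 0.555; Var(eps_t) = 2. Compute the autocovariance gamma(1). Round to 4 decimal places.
\gamma(1) = 1.6041

Multiply the model equation by X_{t-k} and take expectations. With theta_0 = psi_0 = 1 and psi_j the MA(infinity) weights, this gives
  gamma(k) - sum_i phi_i gamma(k-i) = c_k,
  c_k = sigma^2 * sum_{j=k..q} theta_j psi_{j-k}   (c_k = 0 for k > q),
using gamma(-m) = gamma(m).
Pure AR (q = 0): c_0 = sigma^2 = 2, c_k = 0 for k >= 1.
Equations for k = 0 and k = 1 (AR order 1):
  gamma(0) = phi_1 gamma(1) + c_0
  gamma(1) = phi_1 gamma(0) + c_1
Substituting the second into the first: gamma(0) (1 - phi_1^2) = c_0 + phi_1 c_1, so
  gamma(0) = c_0 / (1 - phi_1^2) = 2 / (1 - (0.555)^2) = 2 / 0.691975 = 2.890278.
  gamma(1) = phi_1 gamma(0) = (0.555)(2.890278) = 1.604104.
Therefore gamma(1) = 1.6041 (to 4 decimal places).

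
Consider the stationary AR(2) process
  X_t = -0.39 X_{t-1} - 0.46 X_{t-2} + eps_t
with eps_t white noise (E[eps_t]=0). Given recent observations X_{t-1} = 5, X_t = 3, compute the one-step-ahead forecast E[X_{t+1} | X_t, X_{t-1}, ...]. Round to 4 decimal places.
E[X_{t+1} \mid \mathcal F_t] = -3.4700

For an AR(p) model X_t = c + sum_i phi_i X_{t-i} + eps_t, the
one-step-ahead conditional mean is
  E[X_{t+1} | X_t, ...] = c + sum_i phi_i X_{t+1-i}.
Substitute known values:
  E[X_{t+1} | ...] = (-0.39) * (3) + (-0.46) * (5)
                   = -3.4700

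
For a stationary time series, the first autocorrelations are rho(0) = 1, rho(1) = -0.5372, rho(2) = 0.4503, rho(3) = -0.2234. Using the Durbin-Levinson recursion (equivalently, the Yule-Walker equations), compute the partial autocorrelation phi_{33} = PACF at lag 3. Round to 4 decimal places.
\phi_{33} = 0.1269

The PACF at lag k is phi_{kk}, the last component of the solution
to the Yule-Walker system G_k phi = r_k where
  (G_k)_{ij} = rho(|i - j|), (r_k)_i = rho(i), i,j = 1..k.
Equivalently, Durbin-Levinson gives phi_{kk} iteratively:
  phi_{11} = rho(1)
  phi_{kk} = [rho(k) - sum_{j=1..k-1} phi_{k-1,j} rho(k-j)]
            / [1 - sum_{j=1..k-1} phi_{k-1,j} rho(j)],
  phi_{k,j} = phi_{k-1,j} - phi_{kk} phi_{k-1,k-j},  j = 1..k-1.
Step k = 1:
  phi_11 = rho(1) = -0.5372.
Step k = 2:
  phi_22 = [rho(2) - phi_11 rho(1)] / [1 - phi_11 rho(1)] = [0.4503 - (-0.5372)(-0.5372)] / [1 - (-0.5372)(-0.5372)]
         = 0.16171616 / 0.71141616 = 0.227316.
  Update: phi_21 = phi_11 - phi_22 phi_11 = -0.5372 - (0.227316)(-0.5372) = -0.415086.
Step k = 3:
  phi_33 = [rho(3) - phi_21 rho(2) - phi_22 rho(1)] / [1 - phi_21 rho(1) - phi_22 rho(2)]
    numerator   = -0.2234 - (-0.415086)(0.4503) - (0.227316)(-0.5372) = 0.08562726
    denominator = 1 - (-0.415086)(-0.5372) - (0.227316)(0.4503) = 0.67465552
  phi_33 = 0.08562726 / 0.67465552 = 0.1269.
Therefore phi_{33} = 0.1269.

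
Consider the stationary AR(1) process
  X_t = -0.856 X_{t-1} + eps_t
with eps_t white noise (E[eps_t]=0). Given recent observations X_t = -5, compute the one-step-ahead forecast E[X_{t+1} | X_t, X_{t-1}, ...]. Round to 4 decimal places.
E[X_{t+1} \mid \mathcal F_t] = 4.2800

For an AR(p) model X_t = c + sum_i phi_i X_{t-i} + eps_t, the
one-step-ahead conditional mean is
  E[X_{t+1} | X_t, ...] = c + sum_i phi_i X_{t+1-i}.
Substitute known values:
  E[X_{t+1} | ...] = (-0.856) * (-5)
                   = 4.2800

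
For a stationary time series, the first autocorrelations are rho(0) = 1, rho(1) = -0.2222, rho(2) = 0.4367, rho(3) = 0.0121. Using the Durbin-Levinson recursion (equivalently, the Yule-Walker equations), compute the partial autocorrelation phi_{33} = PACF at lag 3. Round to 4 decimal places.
\phi_{33} = 0.2020

The PACF at lag k is phi_{kk}, the last component of the solution
to the Yule-Walker system G_k phi = r_k where
  (G_k)_{ij} = rho(|i - j|), (r_k)_i = rho(i), i,j = 1..k.
Equivalently, Durbin-Levinson gives phi_{kk} iteratively:
  phi_{11} = rho(1)
  phi_{kk} = [rho(k) - sum_{j=1..k-1} phi_{k-1,j} rho(k-j)]
            / [1 - sum_{j=1..k-1} phi_{k-1,j} rho(j)],
  phi_{k,j} = phi_{k-1,j} - phi_{kk} phi_{k-1,k-j},  j = 1..k-1.
Step k = 1:
  phi_11 = rho(1) = -0.2222.
Step k = 2:
  phi_22 = [rho(2) - phi_11 rho(1)] / [1 - phi_11 rho(1)] = [0.4367 - (-0.2222)(-0.2222)] / [1 - (-0.2222)(-0.2222)]
         = 0.38732716 / 0.95062716 = 0.407444.
  Update: phi_21 = phi_11 - phi_22 phi_11 = -0.2222 - (0.407444)(-0.2222) = -0.131666.
Step k = 3:
  phi_33 = [rho(3) - phi_21 rho(2) - phi_22 rho(1)] / [1 - phi_21 rho(1) - phi_22 rho(2)]
    numerator   = 0.0121 - (-0.131666)(0.4367) - (0.407444)(-0.2222) = 0.16013255
    denominator = 1 - (-0.131666)(-0.2222) - (0.407444)(0.4367) = 0.7928131
  phi_33 = 0.16013255 / 0.7928131 = 0.202.
Therefore phi_{33} = 0.2020.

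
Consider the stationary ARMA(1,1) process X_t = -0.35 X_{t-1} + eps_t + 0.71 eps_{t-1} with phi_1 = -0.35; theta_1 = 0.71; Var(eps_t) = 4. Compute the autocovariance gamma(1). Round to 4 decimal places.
\gamma(1) = 1.2332

Multiply the model equation by X_{t-k} and take expectations. With theta_0 = psi_0 = 1 and psi_j the MA(infinity) weights, this gives
  gamma(k) - sum_i phi_i gamma(k-i) = c_k,
  c_k = sigma^2 * sum_{j=k..q} theta_j psi_{j-k}   (c_k = 0 for k > q),
using gamma(-m) = gamma(m).
psi-weights needed (psi_j = theta_j + sum_i phi_i psi_{j-i}):
  psi_1 = theta_1 + phi_1 = 0.71 + (-0.35) = 0.36
Right-hand sides:
  c_0 = sigma^2 (1 + theta_1 psi_1) = 4 * (1 + (0.71)(0.36)) = 4 * 1.2556 = 5.0224
  c_1 = sigma^2 theta_1 = 4 * (0.71) = 2.84
  c_2 = 0
Equations for k = 0 and k = 1 (AR order 1):
  gamma(0) = phi_1 gamma(1) + c_0
  gamma(1) = phi_1 gamma(0) + c_1
Substituting the second into the first: gamma(0) (1 - phi_1^2) = c_0 + phi_1 c_1, so
  gamma(0) = (c_0 + phi_1 c_1) / (1 - phi_1^2) = (5.0224 + (-0.35)(2.84)) / (1 - (-0.35)^2) = 4.0284 / 0.8775 = 4.590769.
  gamma(1) = phi_1 gamma(0) + c_1 = (-0.35)(4.590769) + (2.84) = 1.233231.
Therefore gamma(1) = 1.2332 (to 4 decimal places).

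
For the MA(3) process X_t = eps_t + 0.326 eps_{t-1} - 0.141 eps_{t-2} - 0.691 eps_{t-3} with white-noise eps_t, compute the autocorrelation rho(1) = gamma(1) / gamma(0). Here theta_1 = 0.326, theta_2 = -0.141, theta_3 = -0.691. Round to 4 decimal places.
\rho(1) = 0.2354

For an MA(q) process with theta_0 = 1, the autocovariance is
  gamma(k) = sigma^2 * sum_{i=0..q-k} theta_i * theta_{i+k},
and rho(k) = gamma(k) / gamma(0). Sigma^2 cancels.
  numerator   = (1)*(0.326) + (0.326)*(-0.141) + (-0.141)*(-0.691) = 0.377465.
  denominator = (1)^2 + (0.326)^2 + (-0.141)^2 + (-0.691)^2 = 1.603638.
  rho(1) = 0.377465 / 1.603638 = 0.2354.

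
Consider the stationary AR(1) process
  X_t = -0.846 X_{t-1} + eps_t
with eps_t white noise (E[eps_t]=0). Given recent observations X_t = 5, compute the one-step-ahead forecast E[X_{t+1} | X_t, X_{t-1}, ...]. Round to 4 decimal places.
E[X_{t+1} \mid \mathcal F_t] = -4.2300

For an AR(p) model X_t = c + sum_i phi_i X_{t-i} + eps_t, the
one-step-ahead conditional mean is
  E[X_{t+1} | X_t, ...] = c + sum_i phi_i X_{t+1-i}.
Substitute known values:
  E[X_{t+1} | ...] = (-0.846) * (5)
                   = -4.2300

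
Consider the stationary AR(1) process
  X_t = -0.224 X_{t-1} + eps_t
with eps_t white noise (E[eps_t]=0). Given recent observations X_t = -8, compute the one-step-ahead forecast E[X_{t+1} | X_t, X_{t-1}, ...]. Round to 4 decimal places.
E[X_{t+1} \mid \mathcal F_t] = 1.7920

For an AR(p) model X_t = c + sum_i phi_i X_{t-i} + eps_t, the
one-step-ahead conditional mean is
  E[X_{t+1} | X_t, ...] = c + sum_i phi_i X_{t+1-i}.
Substitute known values:
  E[X_{t+1} | ...] = (-0.224) * (-8)
                   = 1.7920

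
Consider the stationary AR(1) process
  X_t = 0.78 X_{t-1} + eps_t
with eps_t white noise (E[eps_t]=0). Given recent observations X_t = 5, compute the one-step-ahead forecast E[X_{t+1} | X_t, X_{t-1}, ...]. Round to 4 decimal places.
E[X_{t+1} \mid \mathcal F_t] = 3.9000

For an AR(p) model X_t = c + sum_i phi_i X_{t-i} + eps_t, the
one-step-ahead conditional mean is
  E[X_{t+1} | X_t, ...] = c + sum_i phi_i X_{t+1-i}.
Substitute known values:
  E[X_{t+1} | ...] = (0.78) * (5)
                   = 3.9000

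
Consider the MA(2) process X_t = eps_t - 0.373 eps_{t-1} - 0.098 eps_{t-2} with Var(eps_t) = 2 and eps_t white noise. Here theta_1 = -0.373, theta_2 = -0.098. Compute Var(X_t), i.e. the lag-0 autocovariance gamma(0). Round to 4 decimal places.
\gamma(0) = 2.2975

For an MA(q) process X_t = eps_t + sum_i theta_i eps_{t-i} with
Var(eps_t) = sigma^2, the variance is
  gamma(0) = sigma^2 * (1 + sum_i theta_i^2).
  sum_i theta_i^2 = (-0.373)^2 + (-0.098)^2 = 0.139129 + 0.009604 = 0.148733.
  gamma(0) = 2 * (1 + 0.148733) = 2 * 1.148733 = 2.297466, which rounds to 2.2975.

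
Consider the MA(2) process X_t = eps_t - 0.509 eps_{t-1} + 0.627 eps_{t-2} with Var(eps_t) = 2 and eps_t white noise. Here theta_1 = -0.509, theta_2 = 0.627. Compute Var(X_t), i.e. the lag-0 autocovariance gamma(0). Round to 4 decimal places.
\gamma(0) = 3.3044

For an MA(q) process X_t = eps_t + sum_i theta_i eps_{t-i} with
Var(eps_t) = sigma^2, the variance is
  gamma(0) = sigma^2 * (1 + sum_i theta_i^2).
  sum_i theta_i^2 = (-0.509)^2 + (0.627)^2 = 0.259081 + 0.393129 = 0.65221.
  gamma(0) = 2 * (1 + 0.65221) = 2 * 1.65221 = 3.30442, which rounds to 3.3044.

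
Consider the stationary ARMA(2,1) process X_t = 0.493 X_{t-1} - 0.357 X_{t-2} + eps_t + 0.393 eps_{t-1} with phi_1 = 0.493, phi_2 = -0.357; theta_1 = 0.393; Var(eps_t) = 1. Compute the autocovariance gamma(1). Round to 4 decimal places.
\gamma(1) = 0.9803

Multiply the model equation by X_{t-k} and take expectations. With theta_0 = psi_0 = 1 and psi_j the MA(infinity) weights, this gives
  gamma(k) - sum_i phi_i gamma(k-i) = c_k,
  c_k = sigma^2 * sum_{j=k..q} theta_j psi_{j-k}   (c_k = 0 for k > q),
using gamma(-m) = gamma(m).
psi-weights needed (psi_j = theta_j + sum_i phi_i psi_{j-i}):
  psi_1 = theta_1 + phi_1 = 0.393 + (0.493) = 0.886
Right-hand sides:
  c_0 = sigma^2 (1 + theta_1 psi_1) = 1 * (1 + (0.393)(0.886)) = 1 * 1.348198 = 1.348198
  c_1 = sigma^2 theta_1 = 1 * (0.393) = 0.393
  c_2 = 0
Equations for k = 0, 1, 2 (AR order 2, c_2 = 0):
  (E0) gamma(0) = phi_1 gamma(1) + phi_2 gamma(2) + c_0
  (E1) gamma(1) = phi_1 gamma(0) + phi_2 gamma(1) + c_1
  (E2) gamma(2) = phi_1 gamma(1) + phi_2 gamma(0)
From (E1): gamma(1) = A gamma(0) + B with
  A = phi_1 / (1 - phi_2) = 0.493 / 1.357 = 0.363301,   B = c_1 / (1 - phi_2) = 0.393 / 1.357 = 0.289609.
Insert (E2) into (E0): gamma(0) (1 - phi_2^2) = phi_1 (1 + phi_2) gamma(1) + c_0.
  phi_1 (1 + phi_2) = (0.493)(0.643) = 0.316999,   1 - phi_2^2 = 0.872551.
Replace gamma(1) by A gamma(0) + B and collect gamma(0):
  gamma(0) [0.872551 - (0.316999)(0.363301)] = (0.316999)(0.289609) + 1.348198
  gamma(0) * 0.757385 = 1.440004
  gamma(0) = 1.440004 / 0.757385 = 1.901284.
  gamma(1) = A gamma(0) + B = (0.363301)(1.901284) + (0.289609) = 0.980349.
Therefore gamma(1) = 0.9803 (to 4 decimal places).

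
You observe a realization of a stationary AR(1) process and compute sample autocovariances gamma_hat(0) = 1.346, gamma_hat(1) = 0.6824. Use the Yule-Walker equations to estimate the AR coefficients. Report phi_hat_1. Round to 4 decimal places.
\hat\phi_{1} = 0.5070

The Yule-Walker equations for an AR(p) process read, in matrix form,
  Gamma_p phi = r_p,   with   (Gamma_p)_{ij} = gamma(|i - j|),
                       (r_p)_i = gamma(i),   i,j = 1..p.
Substitute the sample gammas (Toeplitz matrix and right-hand side of size 1):
  Gamma_p = [[1.346]]
  r_p     = [0.6824]
With p = 1 this is the single equation gamma(0) phi_1 = gamma(1):
  phi_hat_1 = gamma(1) / gamma(0) = 0.6824 / 1.346 = 0.5070.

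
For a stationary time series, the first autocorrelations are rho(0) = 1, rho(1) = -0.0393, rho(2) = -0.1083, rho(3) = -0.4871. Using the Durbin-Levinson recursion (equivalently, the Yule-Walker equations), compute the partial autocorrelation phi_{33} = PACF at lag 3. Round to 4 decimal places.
\phi_{33} = -0.5030

The PACF at lag k is phi_{kk}, the last component of the solution
to the Yule-Walker system G_k phi = r_k where
  (G_k)_{ij} = rho(|i - j|), (r_k)_i = rho(i), i,j = 1..k.
Equivalently, Durbin-Levinson gives phi_{kk} iteratively:
  phi_{11} = rho(1)
  phi_{kk} = [rho(k) - sum_{j=1..k-1} phi_{k-1,j} rho(k-j)]
            / [1 - sum_{j=1..k-1} phi_{k-1,j} rho(j)],
  phi_{k,j} = phi_{k-1,j} - phi_{kk} phi_{k-1,k-j},  j = 1..k-1.
Step k = 1:
  phi_11 = rho(1) = -0.0393.
Step k = 2:
  phi_22 = [rho(2) - phi_11 rho(1)] / [1 - phi_11 rho(1)] = [-0.1083 - (-0.0393)(-0.0393)] / [1 - (-0.0393)(-0.0393)]
         = -0.10984449 / 0.99845551 = -0.110014.
  Update: phi_21 = phi_11 - phi_22 phi_11 = -0.0393 - (-0.110014)(-0.0393) = -0.043624.
Step k = 3:
  phi_33 = [rho(3) - phi_21 rho(2) - phi_22 rho(1)] / [1 - phi_21 rho(1) - phi_22 rho(2)]
    numerator   = -0.4871 - (-0.043624)(-0.1083) - (-0.110014)(-0.0393) = -0.496148
    denominator = 1 - (-0.043624)(-0.0393) - (-0.110014)(-0.1083) = 0.98637103
  phi_33 = -0.496148 / 0.98637103 = -0.503.
Therefore phi_{33} = -0.5030.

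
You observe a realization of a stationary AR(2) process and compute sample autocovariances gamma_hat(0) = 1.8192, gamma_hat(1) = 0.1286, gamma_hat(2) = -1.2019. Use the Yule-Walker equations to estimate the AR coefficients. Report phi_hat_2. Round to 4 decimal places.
\hat\phi_{2} = -0.6690

The Yule-Walker equations for an AR(p) process read, in matrix form,
  Gamma_p phi = r_p,   with   (Gamma_p)_{ij} = gamma(|i - j|),
                       (r_p)_i = gamma(i),   i,j = 1..p.
Substitute the sample gammas (Toeplitz matrix and right-hand side of size 2):
  Gamma_p = [[1.8192, 0.1286], [0.1286, 1.8192]]
  r_p     = [0.1286, -1.2019]
Written out:
  1.8192 phi_1 + 0.1286 phi_2 = 0.1286
  0.1286 phi_1 + 1.8192 phi_2 = -1.2019
Solve by Cramer's rule:
  det = gamma(0)^2 - gamma(1)^2 = (1.8192)^2 - (0.1286)^2 = 3.30948864 - 0.01653796 = 3.29295068
  phi_hat_1 = [gamma(1) gamma(0) - gamma(1) gamma(2)] / det = [(0.1286)(1.8192) - (0.1286)(-1.2019)] / 3.29295068 = 0.38851346 / 3.29295068 = 0.118
  phi_hat_2 = [gamma(0) gamma(2) - gamma(1)^2] / det = [(1.8192)(-1.2019) - (0.1286)^2] / 3.29295068 = -2.20303444 / 3.29295068 = -0.669
So phi_hat = [0.1180, -0.6690].
Therefore phi_hat_2 = -0.6690.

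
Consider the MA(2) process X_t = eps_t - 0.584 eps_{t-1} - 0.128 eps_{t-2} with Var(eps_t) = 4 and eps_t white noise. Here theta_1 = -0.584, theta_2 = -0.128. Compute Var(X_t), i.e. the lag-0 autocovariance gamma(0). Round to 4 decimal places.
\gamma(0) = 5.4298

For an MA(q) process X_t = eps_t + sum_i theta_i eps_{t-i} with
Var(eps_t) = sigma^2, the variance is
  gamma(0) = sigma^2 * (1 + sum_i theta_i^2).
  sum_i theta_i^2 = (-0.584)^2 + (-0.128)^2 = 0.341056 + 0.016384 = 0.35744.
  gamma(0) = 4 * (1 + 0.35744) = 4 * 1.35744 = 5.42976, which rounds to 5.4298.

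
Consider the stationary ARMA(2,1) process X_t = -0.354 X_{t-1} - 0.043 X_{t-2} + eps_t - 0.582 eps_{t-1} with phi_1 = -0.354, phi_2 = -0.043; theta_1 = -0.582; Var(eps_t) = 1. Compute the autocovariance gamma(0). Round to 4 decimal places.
\gamma(0) = 1.9632

Multiply the model equation by X_{t-k} and take expectations. With theta_0 = psi_0 = 1 and psi_j the MA(infinity) weights, this gives
  gamma(k) - sum_i phi_i gamma(k-i) = c_k,
  c_k = sigma^2 * sum_{j=k..q} theta_j psi_{j-k}   (c_k = 0 for k > q),
using gamma(-m) = gamma(m).
psi-weights needed (psi_j = theta_j + sum_i phi_i psi_{j-i}):
  psi_1 = theta_1 + phi_1 = -0.582 + (-0.354) = -0.936
Right-hand sides:
  c_0 = sigma^2 (1 + theta_1 psi_1) = 1 * (1 + (-0.582)(-0.936)) = 1 * 1.544752 = 1.544752
  c_1 = sigma^2 theta_1 = 1 * (-0.582) = -0.582
  c_2 = 0
Equations for k = 0, 1, 2 (AR order 2, c_2 = 0):
  (E0) gamma(0) = phi_1 gamma(1) + phi_2 gamma(2) + c_0
  (E1) gamma(1) = phi_1 gamma(0) + phi_2 gamma(1) + c_1
  (E2) gamma(2) = phi_1 gamma(1) + phi_2 gamma(0)
From (E1): gamma(1) = A gamma(0) + B with
  A = phi_1 / (1 - phi_2) = -0.354 / 1.043 = -0.339406,   B = c_1 / (1 - phi_2) = -0.582 / 1.043 = -0.558006.
Insert (E2) into (E0): gamma(0) (1 - phi_2^2) = phi_1 (1 + phi_2) gamma(1) + c_0.
  phi_1 (1 + phi_2) = (-0.354)(0.957) = -0.338778,   1 - phi_2^2 = 0.998151.
Replace gamma(1) by A gamma(0) + B and collect gamma(0):
  gamma(0) [0.998151 - (-0.338778)(-0.339406)] = (-0.338778)(-0.558006) + 1.544752
  gamma(0) * 0.883168 = 1.733792
  gamma(0) = 1.733792 / 0.883168 = 1.963151.
Therefore gamma(0) = 1.9632 (to 4 decimal places).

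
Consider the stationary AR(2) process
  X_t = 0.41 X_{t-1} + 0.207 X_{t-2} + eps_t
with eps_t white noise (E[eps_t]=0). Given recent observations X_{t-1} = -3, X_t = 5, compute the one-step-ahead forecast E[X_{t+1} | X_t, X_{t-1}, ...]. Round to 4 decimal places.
E[X_{t+1} \mid \mathcal F_t] = 1.4290

For an AR(p) model X_t = c + sum_i phi_i X_{t-i} + eps_t, the
one-step-ahead conditional mean is
  E[X_{t+1} | X_t, ...] = c + sum_i phi_i X_{t+1-i}.
Substitute known values:
  E[X_{t+1} | ...] = (0.41) * (5) + (0.207) * (-3)
                   = 1.4290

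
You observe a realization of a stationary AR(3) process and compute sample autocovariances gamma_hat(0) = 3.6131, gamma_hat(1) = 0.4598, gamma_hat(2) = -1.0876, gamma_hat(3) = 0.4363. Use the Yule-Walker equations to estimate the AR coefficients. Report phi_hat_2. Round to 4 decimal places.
\hat\phi_{2} = -0.3630

The Yule-Walker equations for an AR(p) process read, in matrix form,
  Gamma_p phi = r_p,   with   (Gamma_p)_{ij} = gamma(|i - j|),
                       (r_p)_i = gamma(i),   i,j = 1..p.
Substitute the sample gammas (Toeplitz matrix and right-hand side of size 3):
  Gamma_p = [[3.6131, 0.4598, -1.0876], [0.4598, 3.6131, 0.4598], [-1.0876, 0.4598, 3.6131]]
  r_p     = [0.4598, -1.0876, 0.4363]
Written out (R1..R3):
  (R1) 3.6131 phi_1 + 0.4598 phi_2 - 1.0876 phi_3 = 0.4598
  (R2) 0.4598 phi_1 + 3.6131 phi_2 + 0.4598 phi_3 = -1.0876
  (R3) -1.0876 phi_1 + 0.4598 phi_2 + 3.6131 phi_3 = 0.4363
Gaussian elimination:
  R2 <- R2 - (0.4598/3.6131) R1 = R2 - (0.127259) R1:  3.554586 phi_2 + 0.598207 phi_3 = -1.146114
  R3 <- R3 - (-1.0876/3.6131) R1 = R3 - (-0.301016) R1:  0.598207 phi_2 + 3.285715 phi_3 = 0.574707
  R3 <- R3 - (0.598207/3.554586) R2 = R3 - (0.168292) R2:  3.185042 phi_3 = 0.767588
Back-substitution:
  phi_hat_3 = 0.767588 / 3.185042 = 0.240998
  phi_hat_2 = (-1.146114 - (0.598207)(0.240998)) / 3.554586 = -0.36299
  phi_hat_1 = (0.4598 - (0.4598)(-0.36299) - (-1.0876)(0.240998)) / 3.6131 = 0.245997
So phi_hat = [0.2460, -0.3630, 0.2410].
Therefore phi_hat_2 = -0.3630.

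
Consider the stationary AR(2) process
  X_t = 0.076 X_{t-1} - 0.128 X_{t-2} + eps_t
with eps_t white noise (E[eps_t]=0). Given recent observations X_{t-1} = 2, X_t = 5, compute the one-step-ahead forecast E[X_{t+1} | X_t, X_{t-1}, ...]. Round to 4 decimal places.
E[X_{t+1} \mid \mathcal F_t] = 0.1240

For an AR(p) model X_t = c + sum_i phi_i X_{t-i} + eps_t, the
one-step-ahead conditional mean is
  E[X_{t+1} | X_t, ...] = c + sum_i phi_i X_{t+1-i}.
Substitute known values:
  E[X_{t+1} | ...] = (0.076) * (5) + (-0.128) * (2)
                   = 0.1240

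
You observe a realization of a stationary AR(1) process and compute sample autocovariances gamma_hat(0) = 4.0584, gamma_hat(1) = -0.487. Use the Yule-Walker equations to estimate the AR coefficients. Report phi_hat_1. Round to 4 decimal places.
\hat\phi_{1} = -0.1200

The Yule-Walker equations for an AR(p) process read, in matrix form,
  Gamma_p phi = r_p,   with   (Gamma_p)_{ij} = gamma(|i - j|),
                       (r_p)_i = gamma(i),   i,j = 1..p.
Substitute the sample gammas (Toeplitz matrix and right-hand side of size 1):
  Gamma_p = [[4.0584]]
  r_p     = [-0.487]
With p = 1 this is the single equation gamma(0) phi_1 = gamma(1):
  phi_hat_1 = gamma(1) / gamma(0) = -0.487 / 4.0584 = -0.1200.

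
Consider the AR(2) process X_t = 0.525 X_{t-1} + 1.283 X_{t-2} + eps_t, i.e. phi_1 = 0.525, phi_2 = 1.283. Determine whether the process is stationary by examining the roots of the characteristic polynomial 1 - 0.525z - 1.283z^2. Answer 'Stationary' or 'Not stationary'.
\text{Not stationary}

The AR(p) characteristic polynomial is P(z) = 1 - 0.525z - 1.283z^2.
Stationarity requires all roots to lie outside the unit circle, i.e. |z| > 1 for every root.
Set 1 + (-0.525) z + (-1.283) z^2 = 0, i.e. a z^2 + b z + c = 0 with a = -1.283, b = -0.525, c = 1.
Discriminant D = b^2 - 4ac = (-0.525)^2 - 4*(-1.283)*1 = 0.275625 - (-5.132) = 5.407625.
D >= 0, so the roots are real: z = (-b +/- sqrt(D)) / (2a) = (0.525 +/- 2.32543) / (-2.566).
  z_1 = (0.525 + 2.32543) / (-2.566) = -1.1108,   |z_1| = 1.1108.
  z_2 = (0.525 - 2.32543) / (-2.566) = 0.7016,   |z_2| = 0.7016.
Moduli of all roots: 1.1108, 0.7016.
All moduli strictly greater than 1? No.
Verdict: Not stationary.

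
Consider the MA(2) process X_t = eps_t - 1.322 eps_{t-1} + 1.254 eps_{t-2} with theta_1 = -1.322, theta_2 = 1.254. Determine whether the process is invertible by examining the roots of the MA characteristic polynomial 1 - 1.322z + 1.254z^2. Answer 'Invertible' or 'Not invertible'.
\text{Not invertible}

The MA(q) characteristic polynomial is P(z) = 1 - 1.322z + 1.254z^2.
Invertibility requires all roots to lie outside the unit circle, i.e. |z| > 1 for every root.
Set 1 + (-1.322) z + (1.254) z^2 = 0, i.e. a z^2 + b z + c = 0 with a = 1.254, b = -1.322, c = 1.
Discriminant D = b^2 - 4ac = (-1.322)^2 - 4*(1.254)*1 = 1.747684 - (5.016) = -3.268316.
D < 0, so the roots are the complex-conjugate pair z = (-b +/- i sqrt(-D)) / (2a) = 0.5271 +/- 0.7208i.
For a conjugate pair |z|^2 = z * conj(z) = (product of roots) = c/a = 1/(1.254) = 0.797448, so |z| = sqrt(0.797448) = 0.893 for both roots.
Moduli of all roots: 0.8930, 0.8930.
All moduli strictly greater than 1? No.
Verdict: Not invertible.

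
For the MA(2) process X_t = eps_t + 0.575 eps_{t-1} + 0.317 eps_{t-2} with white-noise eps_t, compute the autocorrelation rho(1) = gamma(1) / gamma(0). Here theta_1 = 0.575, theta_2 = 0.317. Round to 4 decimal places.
\rho(1) = 0.5292

For an MA(q) process with theta_0 = 1, the autocovariance is
  gamma(k) = sigma^2 * sum_{i=0..q-k} theta_i * theta_{i+k},
and rho(k) = gamma(k) / gamma(0). Sigma^2 cancels.
  numerator   = (1)*(0.575) + (0.575)*(0.317) = 0.757275.
  denominator = (1)^2 + (0.575)^2 + (0.317)^2 = 1.431114.
  rho(1) = 0.757275 / 1.431114 = 0.5292.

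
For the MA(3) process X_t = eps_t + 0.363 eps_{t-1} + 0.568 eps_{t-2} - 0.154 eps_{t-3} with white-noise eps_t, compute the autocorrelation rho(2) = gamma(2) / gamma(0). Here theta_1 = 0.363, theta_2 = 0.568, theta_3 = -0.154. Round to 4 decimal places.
\rho(2) = 0.3465

For an MA(q) process with theta_0 = 1, the autocovariance is
  gamma(k) = sigma^2 * sum_{i=0..q-k} theta_i * theta_{i+k},
and rho(k) = gamma(k) / gamma(0). Sigma^2 cancels.
  numerator   = (1)*(0.568) + (0.363)*(-0.154) = 0.512098.
  denominator = (1)^2 + (0.363)^2 + (0.568)^2 + (-0.154)^2 = 1.478109.
  rho(2) = 0.512098 / 1.478109 = 0.3465.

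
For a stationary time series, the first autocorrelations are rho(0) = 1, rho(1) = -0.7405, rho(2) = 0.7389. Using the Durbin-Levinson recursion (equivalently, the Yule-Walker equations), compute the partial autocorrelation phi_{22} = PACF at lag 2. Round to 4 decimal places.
\phi_{22} = 0.4219

The PACF at lag k is phi_{kk}, the last component of the solution
to the Yule-Walker system G_k phi = r_k where
  (G_k)_{ij} = rho(|i - j|), (r_k)_i = rho(i), i,j = 1..k.
Equivalently, Durbin-Levinson gives phi_{kk} iteratively:
  phi_{11} = rho(1)
  phi_{kk} = [rho(k) - sum_{j=1..k-1} phi_{k-1,j} rho(k-j)]
            / [1 - sum_{j=1..k-1} phi_{k-1,j} rho(j)],
  phi_{k,j} = phi_{k-1,j} - phi_{kk} phi_{k-1,k-j},  j = 1..k-1.
Step k = 1:
  phi_11 = rho(1) = -0.7405.
Step k = 2:
  phi_22 = [rho(2) - phi_11 rho(1)] / [1 - phi_11 rho(1)] = [0.7389 - (-0.7405)(-0.7405)] / [1 - (-0.7405)(-0.7405)]
         = 0.19055975 / 0.45165975 = 0.4219.
Therefore phi_{22} = 0.4219.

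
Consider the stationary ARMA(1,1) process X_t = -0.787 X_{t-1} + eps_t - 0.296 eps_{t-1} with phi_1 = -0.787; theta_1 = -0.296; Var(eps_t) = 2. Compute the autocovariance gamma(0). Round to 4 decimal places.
\gamma(0) = 8.1629

Multiply the model equation by X_{t-k} and take expectations. With theta_0 = psi_0 = 1 and psi_j the MA(infinity) weights, this gives
  gamma(k) - sum_i phi_i gamma(k-i) = c_k,
  c_k = sigma^2 * sum_{j=k..q} theta_j psi_{j-k}   (c_k = 0 for k > q),
using gamma(-m) = gamma(m).
psi-weights needed (psi_j = theta_j + sum_i phi_i psi_{j-i}):
  psi_1 = theta_1 + phi_1 = -0.296 + (-0.787) = -1.083
Right-hand sides:
  c_0 = sigma^2 (1 + theta_1 psi_1) = 2 * (1 + (-0.296)(-1.083)) = 2 * 1.320568 = 2.641136
  c_1 = sigma^2 theta_1 = 2 * (-0.296) = -0.592
  c_2 = 0
Equations for k = 0 and k = 1 (AR order 1):
  gamma(0) = phi_1 gamma(1) + c_0
  gamma(1) = phi_1 gamma(0) + c_1
Substituting the second into the first: gamma(0) (1 - phi_1^2) = c_0 + phi_1 c_1, so
  gamma(0) = (c_0 + phi_1 c_1) / (1 - phi_1^2) = (2.641136 + (-0.787)(-0.592)) / (1 - (-0.787)^2) = 3.10704 / 0.380631 = 8.162866.
Therefore gamma(0) = 8.1629 (to 4 decimal places).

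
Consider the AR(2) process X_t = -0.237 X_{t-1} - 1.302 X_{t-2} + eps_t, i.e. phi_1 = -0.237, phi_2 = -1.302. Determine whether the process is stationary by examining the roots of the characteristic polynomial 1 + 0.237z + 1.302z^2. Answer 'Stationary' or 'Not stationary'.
\text{Not stationary}

The AR(p) characteristic polynomial is P(z) = 1 + 0.237z + 1.302z^2.
Stationarity requires all roots to lie outside the unit circle, i.e. |z| > 1 for every root.
Set 1 + (0.237) z + (1.302) z^2 = 0, i.e. a z^2 + b z + c = 0 with a = 1.302, b = 0.237, c = 1.
Discriminant D = b^2 - 4ac = (0.237)^2 - 4*(1.302)*1 = 0.056169 - (5.208) = -5.151831.
D < 0, so the roots are the complex-conjugate pair z = (-b +/- i sqrt(-D)) / (2a) = -0.091 +/- 0.8716i.
For a conjugate pair |z|^2 = z * conj(z) = (product of roots) = c/a = 1/(1.302) = 0.768049, so |z| = sqrt(0.768049) = 0.8764 for both roots.
Moduli of all roots: 0.8764, 0.8764.
All moduli strictly greater than 1? No.
Verdict: Not stationary.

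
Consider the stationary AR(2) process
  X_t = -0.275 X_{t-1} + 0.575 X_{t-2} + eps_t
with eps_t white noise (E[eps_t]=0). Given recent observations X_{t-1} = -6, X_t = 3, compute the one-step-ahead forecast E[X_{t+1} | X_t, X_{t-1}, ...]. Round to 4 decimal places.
E[X_{t+1} \mid \mathcal F_t] = -4.2750

For an AR(p) model X_t = c + sum_i phi_i X_{t-i} + eps_t, the
one-step-ahead conditional mean is
  E[X_{t+1} | X_t, ...] = c + sum_i phi_i X_{t+1-i}.
Substitute known values:
  E[X_{t+1} | ...] = (-0.275) * (3) + (0.575) * (-6)
                   = -4.2750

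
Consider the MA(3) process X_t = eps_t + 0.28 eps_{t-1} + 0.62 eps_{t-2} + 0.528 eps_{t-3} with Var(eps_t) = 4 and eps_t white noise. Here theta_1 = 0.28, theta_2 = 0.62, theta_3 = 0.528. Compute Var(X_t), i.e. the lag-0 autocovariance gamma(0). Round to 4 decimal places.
\gamma(0) = 6.9663

For an MA(q) process X_t = eps_t + sum_i theta_i eps_{t-i} with
Var(eps_t) = sigma^2, the variance is
  gamma(0) = sigma^2 * (1 + sum_i theta_i^2).
  sum_i theta_i^2 = (0.28)^2 + (0.62)^2 + (0.528)^2 = 0.0784 + 0.3844 + 0.278784 = 0.741584.
  gamma(0) = 4 * (1 + 0.741584) = 4 * 1.741584 = 6.966336, which rounds to 6.9663.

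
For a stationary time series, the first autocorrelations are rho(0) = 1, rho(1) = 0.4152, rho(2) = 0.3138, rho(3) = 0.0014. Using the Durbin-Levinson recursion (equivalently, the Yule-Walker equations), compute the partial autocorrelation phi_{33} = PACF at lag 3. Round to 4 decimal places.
\phi_{33} = -0.2210

The PACF at lag k is phi_{kk}, the last component of the solution
to the Yule-Walker system G_k phi = r_k where
  (G_k)_{ij} = rho(|i - j|), (r_k)_i = rho(i), i,j = 1..k.
Equivalently, Durbin-Levinson gives phi_{kk} iteratively:
  phi_{11} = rho(1)
  phi_{kk} = [rho(k) - sum_{j=1..k-1} phi_{k-1,j} rho(k-j)]
            / [1 - sum_{j=1..k-1} phi_{k-1,j} rho(j)],
  phi_{k,j} = phi_{k-1,j} - phi_{kk} phi_{k-1,k-j},  j = 1..k-1.
Step k = 1:
  phi_11 = rho(1) = 0.4152.
Step k = 2:
  phi_22 = [rho(2) - phi_11 rho(1)] / [1 - phi_11 rho(1)] = [0.3138 - (0.4152)(0.4152)] / [1 - (0.4152)(0.4152)]
         = 0.14140896 / 0.82760896 = 0.170864.
  Update: phi_21 = phi_11 - phi_22 phi_11 = 0.4152 - (0.170864)(0.4152) = 0.344257.
Step k = 3:
  phi_33 = [rho(3) - phi_21 rho(2) - phi_22 rho(1)] / [1 - phi_21 rho(1) - phi_22 rho(2)]
    numerator   = 0.0014 - (0.344257)(0.3138) - (0.170864)(0.4152) = -0.17757079
    denominator = 1 - (0.344257)(0.4152) - (0.170864)(0.3138) = 0.80344719
  phi_33 = -0.17757079 / 0.80344719 = -0.221.
Therefore phi_{33} = -0.2210.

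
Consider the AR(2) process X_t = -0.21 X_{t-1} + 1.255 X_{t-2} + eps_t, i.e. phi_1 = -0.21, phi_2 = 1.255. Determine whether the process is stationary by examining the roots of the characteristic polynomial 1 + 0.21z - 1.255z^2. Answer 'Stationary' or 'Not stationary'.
\text{Not stationary}

The AR(p) characteristic polynomial is P(z) = 1 + 0.21z - 1.255z^2.
Stationarity requires all roots to lie outside the unit circle, i.e. |z| > 1 for every root.
Set 1 + (0.21) z + (-1.255) z^2 = 0, i.e. a z^2 + b z + c = 0 with a = -1.255, b = 0.21, c = 1.
Discriminant D = b^2 - 4ac = (0.21)^2 - 4*(-1.255)*1 = 0.0441 - (-5.02) = 5.0641.
D >= 0, so the roots are real: z = (-b +/- sqrt(D)) / (2a) = (-0.21 +/- 2.250356) / (-2.51).
  z_1 = (-0.21 + 2.250356) / (-2.51) = -0.8129,   |z_1| = 0.8129.
  z_2 = (-0.21 - 2.250356) / (-2.51) = 0.9802,   |z_2| = 0.9802.
Moduli of all roots: 0.8129, 0.9802.
All moduli strictly greater than 1? No.
Verdict: Not stationary.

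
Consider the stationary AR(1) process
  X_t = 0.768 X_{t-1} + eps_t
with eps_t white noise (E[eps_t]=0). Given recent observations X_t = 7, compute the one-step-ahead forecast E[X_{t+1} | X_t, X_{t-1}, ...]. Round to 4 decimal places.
E[X_{t+1} \mid \mathcal F_t] = 5.3760

For an AR(p) model X_t = c + sum_i phi_i X_{t-i} + eps_t, the
one-step-ahead conditional mean is
  E[X_{t+1} | X_t, ...] = c + sum_i phi_i X_{t+1-i}.
Substitute known values:
  E[X_{t+1} | ...] = (0.768) * (7)
                   = 5.3760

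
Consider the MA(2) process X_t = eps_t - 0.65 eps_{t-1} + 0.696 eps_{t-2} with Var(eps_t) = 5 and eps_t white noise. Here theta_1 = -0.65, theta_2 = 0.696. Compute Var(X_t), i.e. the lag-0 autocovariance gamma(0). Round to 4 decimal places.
\gamma(0) = 9.5346

For an MA(q) process X_t = eps_t + sum_i theta_i eps_{t-i} with
Var(eps_t) = sigma^2, the variance is
  gamma(0) = sigma^2 * (1 + sum_i theta_i^2).
  sum_i theta_i^2 = (-0.65)^2 + (0.696)^2 = 0.4225 + 0.484416 = 0.906916.
  gamma(0) = 5 * (1 + 0.906916) = 5 * 1.906916 = 9.53458, which rounds to 9.5346.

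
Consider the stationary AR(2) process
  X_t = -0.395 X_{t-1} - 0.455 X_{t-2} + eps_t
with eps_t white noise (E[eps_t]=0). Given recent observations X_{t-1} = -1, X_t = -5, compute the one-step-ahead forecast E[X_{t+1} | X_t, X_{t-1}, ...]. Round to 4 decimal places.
E[X_{t+1} \mid \mathcal F_t] = 2.4300

For an AR(p) model X_t = c + sum_i phi_i X_{t-i} + eps_t, the
one-step-ahead conditional mean is
  E[X_{t+1} | X_t, ...] = c + sum_i phi_i X_{t+1-i}.
Substitute known values:
  E[X_{t+1} | ...] = (-0.395) * (-5) + (-0.455) * (-1)
                   = 2.4300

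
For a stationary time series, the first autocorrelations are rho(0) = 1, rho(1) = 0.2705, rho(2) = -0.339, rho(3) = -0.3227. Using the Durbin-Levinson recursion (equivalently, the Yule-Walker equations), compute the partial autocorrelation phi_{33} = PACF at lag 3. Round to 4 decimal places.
\phi_{33} = -0.0940

The PACF at lag k is phi_{kk}, the last component of the solution
to the Yule-Walker system G_k phi = r_k where
  (G_k)_{ij} = rho(|i - j|), (r_k)_i = rho(i), i,j = 1..k.
Equivalently, Durbin-Levinson gives phi_{kk} iteratively:
  phi_{11} = rho(1)
  phi_{kk} = [rho(k) - sum_{j=1..k-1} phi_{k-1,j} rho(k-j)]
            / [1 - sum_{j=1..k-1} phi_{k-1,j} rho(j)],
  phi_{k,j} = phi_{k-1,j} - phi_{kk} phi_{k-1,k-j},  j = 1..k-1.
Step k = 1:
  phi_11 = rho(1) = 0.2705.
Step k = 2:
  phi_22 = [rho(2) - phi_11 rho(1)] / [1 - phi_11 rho(1)] = [-0.339 - (0.2705)(0.2705)] / [1 - (0.2705)(0.2705)]
         = -0.41217025 / 0.92682975 = -0.44471.
  Update: phi_21 = phi_11 - phi_22 phi_11 = 0.2705 - (-0.44471)(0.2705) = 0.390794.
Step k = 3:
  phi_33 = [rho(3) - phi_21 rho(2) - phi_22 rho(1)] / [1 - phi_21 rho(1) - phi_22 rho(2)]
    numerator   = -0.3227 - (0.390794)(-0.339) - (-0.44471)(0.2705) = -0.06992684
    denominator = 1 - (0.390794)(0.2705) - (-0.44471)(-0.339) = 0.74353361
  phi_33 = -0.06992684 / 0.74353361 = -0.094.
Therefore phi_{33} = -0.0940.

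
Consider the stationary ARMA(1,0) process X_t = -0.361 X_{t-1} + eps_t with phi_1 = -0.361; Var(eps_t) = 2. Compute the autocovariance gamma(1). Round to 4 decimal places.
\gamma(1) = -0.8302

Multiply the model equation by X_{t-k} and take expectations. With theta_0 = psi_0 = 1 and psi_j the MA(infinity) weights, this gives
  gamma(k) - sum_i phi_i gamma(k-i) = c_k,
  c_k = sigma^2 * sum_{j=k..q} theta_j psi_{j-k}   (c_k = 0 for k > q),
using gamma(-m) = gamma(m).
Pure AR (q = 0): c_0 = sigma^2 = 2, c_k = 0 for k >= 1.
Equations for k = 0 and k = 1 (AR order 1):
  gamma(0) = phi_1 gamma(1) + c_0
  gamma(1) = phi_1 gamma(0) + c_1
Substituting the second into the first: gamma(0) (1 - phi_1^2) = c_0 + phi_1 c_1, so
  gamma(0) = c_0 / (1 - phi_1^2) = 2 / (1 - (-0.361)^2) = 2 / 0.869679 = 2.299699.
  gamma(1) = phi_1 gamma(0) = (-0.361)(2.299699) = -0.830191.
Therefore gamma(1) = -0.8302 (to 4 decimal places).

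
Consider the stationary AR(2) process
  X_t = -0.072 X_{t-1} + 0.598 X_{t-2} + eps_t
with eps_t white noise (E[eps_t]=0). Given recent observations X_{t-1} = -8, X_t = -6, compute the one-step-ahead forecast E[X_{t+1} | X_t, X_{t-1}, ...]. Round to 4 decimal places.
E[X_{t+1} \mid \mathcal F_t] = -4.3520

For an AR(p) model X_t = c + sum_i phi_i X_{t-i} + eps_t, the
one-step-ahead conditional mean is
  E[X_{t+1} | X_t, ...] = c + sum_i phi_i X_{t+1-i}.
Substitute known values:
  E[X_{t+1} | ...] = (-0.072) * (-6) + (0.598) * (-8)
                   = -4.3520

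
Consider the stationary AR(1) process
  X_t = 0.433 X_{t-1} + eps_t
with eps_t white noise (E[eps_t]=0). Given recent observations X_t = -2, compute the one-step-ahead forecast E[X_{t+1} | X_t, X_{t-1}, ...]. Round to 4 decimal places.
E[X_{t+1} \mid \mathcal F_t] = -0.8660

For an AR(p) model X_t = c + sum_i phi_i X_{t-i} + eps_t, the
one-step-ahead conditional mean is
  E[X_{t+1} | X_t, ...] = c + sum_i phi_i X_{t+1-i}.
Substitute known values:
  E[X_{t+1} | ...] = (0.433) * (-2)
                   = -0.8660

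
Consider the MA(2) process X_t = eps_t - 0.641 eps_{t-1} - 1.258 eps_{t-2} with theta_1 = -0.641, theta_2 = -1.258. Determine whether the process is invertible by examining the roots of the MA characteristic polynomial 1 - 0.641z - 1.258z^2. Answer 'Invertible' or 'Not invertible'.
\text{Not invertible}

The MA(q) characteristic polynomial is P(z) = 1 - 0.641z - 1.258z^2.
Invertibility requires all roots to lie outside the unit circle, i.e. |z| > 1 for every root.
Set 1 + (-0.641) z + (-1.258) z^2 = 0, i.e. a z^2 + b z + c = 0 with a = -1.258, b = -0.641, c = 1.
Discriminant D = b^2 - 4ac = (-0.641)^2 - 4*(-1.258)*1 = 0.410881 - (-5.032) = 5.442881.
D >= 0, so the roots are real: z = (-b +/- sqrt(D)) / (2a) = (0.641 +/- 2.332998) / (-2.516).
  z_1 = (0.641 + 2.332998) / (-2.516) = -1.182,   |z_1| = 1.182.
  z_2 = (0.641 - 2.332998) / (-2.516) = 0.6725,   |z_2| = 0.6725.
Moduli of all roots: 1.1820, 0.6725.
All moduli strictly greater than 1? No.
Verdict: Not invertible.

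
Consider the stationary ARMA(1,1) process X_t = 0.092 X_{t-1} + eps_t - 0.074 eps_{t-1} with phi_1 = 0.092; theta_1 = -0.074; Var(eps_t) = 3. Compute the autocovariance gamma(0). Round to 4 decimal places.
\gamma(0) = 3.0010

Multiply the model equation by X_{t-k} and take expectations. With theta_0 = psi_0 = 1 and psi_j the MA(infinity) weights, this gives
  gamma(k) - sum_i phi_i gamma(k-i) = c_k,
  c_k = sigma^2 * sum_{j=k..q} theta_j psi_{j-k}   (c_k = 0 for k > q),
using gamma(-m) = gamma(m).
psi-weights needed (psi_j = theta_j + sum_i phi_i psi_{j-i}):
  psi_1 = theta_1 + phi_1 = -0.074 + (0.092) = 0.018
Right-hand sides:
  c_0 = sigma^2 (1 + theta_1 psi_1) = 3 * (1 + (-0.074)(0.018)) = 3 * 0.998668 = 2.996004
  c_1 = sigma^2 theta_1 = 3 * (-0.074) = -0.222
  c_2 = 0
Equations for k = 0 and k = 1 (AR order 1):
  gamma(0) = phi_1 gamma(1) + c_0
  gamma(1) = phi_1 gamma(0) + c_1
Substituting the second into the first: gamma(0) (1 - phi_1^2) = c_0 + phi_1 c_1, so
  gamma(0) = (c_0 + phi_1 c_1) / (1 - phi_1^2) = (2.996004 + (0.092)(-0.222)) / (1 - (0.092)^2) = 2.97558 / 0.991536 = 3.00098.
Therefore gamma(0) = 3.0010 (to 4 decimal places).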